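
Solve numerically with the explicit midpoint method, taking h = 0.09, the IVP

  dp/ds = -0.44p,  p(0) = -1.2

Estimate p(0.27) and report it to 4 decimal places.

Midpoint: k1 = f(s_n, p_n); k2 = f(s_n + h/2, p_n + (h/2)·k1); p_{n+1} = p_n + h·k2.
s=0.000000, p=-1.200000:
  k1 = f(0.000000, -1.200000) = 0.528000
  k2 = f(0.045000, -1.176240) = 0.517546
  p ← -1.200000 + 0.09·0.517546 = -1.153421
s=0.090000, p=-1.153421:
  k1 = f(0.090000, -1.153421) = 0.507505
  k2 = f(0.135000, -1.130583) = 0.497457
  p ← -1.153421 + 0.09·0.497457 = -1.108650
s=0.180000, p=-1.108650:
  k1 = f(0.180000, -1.108650) = 0.487806
  k2 = f(0.225000, -1.086699) = 0.478147
  p ← -1.108650 + 0.09·0.478147 = -1.065617
p(0.27) ≈ -1.0656

-1.0656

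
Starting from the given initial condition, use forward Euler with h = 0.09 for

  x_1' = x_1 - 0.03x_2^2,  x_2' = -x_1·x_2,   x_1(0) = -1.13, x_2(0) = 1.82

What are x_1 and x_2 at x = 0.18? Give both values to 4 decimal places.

Euler on (x_1,x_2): x_1_{n+1} = x_1_n + h·x_1', x_2_{n+1} = x_2_n + h·x_2'.
0.000000: (-1.130000, 1.820000); f=(-1.229372, 2.056600) → (-1.240643, 2.005094)
0.090000: (-1.240643, 2.005094); f=(-1.361256, 2.487607) → (-1.363156, 2.228979)
(x_1(0.18), x_2(0.18)) ≈ (-1.3632, 2.2290)

-1.3632, 2.2290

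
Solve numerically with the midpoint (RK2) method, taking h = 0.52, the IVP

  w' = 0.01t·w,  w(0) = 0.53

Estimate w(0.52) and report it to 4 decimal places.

Midpoint: k1 = f(t_n, w_n); k2 = f(t_n + h/2, w_n + (h/2)·k1); w_{n+1} = w_n + h·k2.
t=0.000000, w=0.530000:
  k1 = f(0.000000, 0.530000) = 0.000000
  k2 = f(0.260000, 0.530000) = 0.001378
  w ← 0.530000 + 0.52·0.001378 = 0.530717
w(0.52) ≈ 0.5307

0.5307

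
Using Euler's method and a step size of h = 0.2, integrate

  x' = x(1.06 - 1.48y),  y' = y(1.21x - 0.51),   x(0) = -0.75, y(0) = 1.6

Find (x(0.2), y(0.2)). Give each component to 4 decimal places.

Euler on (x,y): x_{n+1} = x_n + h·x', y_{n+1} = y_n + h·y'.
0.000000: (-0.750000, 1.600000); f=(0.981000, -2.268000) → (-0.553800, 1.146400)
(x(0.2), y(0.2)) ≈ (-0.5538, 1.1464)

-0.5538, 1.1464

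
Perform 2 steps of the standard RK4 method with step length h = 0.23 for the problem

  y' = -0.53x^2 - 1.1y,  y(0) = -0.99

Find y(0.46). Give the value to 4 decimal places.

-0.6121

RK4: k1 = f(x_n, y_n); k2 = f(x_n + h/2, y_n + (h/2)·k1); k3 = f(x_n + h/2, y_n + (h/2)·k2); k4 = f(x_n + h, y_n + h·k3); y_{n+1} = y_n + (h/6)·(k1 + 2k2 + 2k3 + k4).
x=0.000000, y=-0.990000:
  k1 = f(0.000000, -0.990000) = 1.089000
  k2 = f(0.115000, -0.864765) = 0.944232
  k3 = f(0.115000, -0.881413) = 0.962545
  k4 = f(0.230000, -0.768615) = 0.817439
  y ← -0.990000 + (0.23/6)·(k1 + 2k2 + 2k3 + k4) = -0.770734
x=0.230000, y=-0.770734:
  k1 = f(0.230000, -0.770734) = 0.819770
  k2 = f(0.345000, -0.676460) = 0.681023
  k3 = f(0.345000, -0.692416) = 0.698574
  k4 = f(0.460000, -0.610061) = 0.558920
  y ← -0.770734 + (0.23/6)·(k1 + 2k2 + 2k3 + k4) = -0.612115
y(0.46) ≈ -0.6121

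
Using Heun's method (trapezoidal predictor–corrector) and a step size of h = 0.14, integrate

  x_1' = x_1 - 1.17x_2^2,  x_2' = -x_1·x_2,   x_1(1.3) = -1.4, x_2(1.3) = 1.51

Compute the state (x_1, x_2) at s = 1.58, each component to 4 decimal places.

-3.2399, 2.6997

Heun on (x_1,x_2): k1 = f(s_n, state_n); k2 = f(s_n + h, state_n + h·k1); state_{n+1} = state_n + (h/2)·(k1 + k2).
1.300000: (-1.400000, 1.510000)
  k1 = (-4.067717, 2.114000)
  predictor → (-1.969480, 1.805960)
  k2 = (-5.785425, 3.556803)
  → (-2.089720, 1.906956)
1.440000: (-2.089720, 1.906956)
  k1 = (-6.344404, 3.985004)
  predictor → (-2.977937, 2.464857)
  k2 = (-10.086294, 7.340187)
  → (-3.239869, 2.699720)
(x_1(1.58), x_2(1.58)) ≈ (-3.2399, 2.6997)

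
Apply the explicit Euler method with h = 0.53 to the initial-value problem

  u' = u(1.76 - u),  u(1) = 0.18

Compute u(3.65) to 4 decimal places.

1.6447

Euler: u_{n+1} = u_n + h·f(t_n, u_n).
t=1.000000, u=0.180000: f=0.284400 → u ← 0.180000 + 0.53·0.284400 = 0.330732
t=1.530000, u=0.330732: f=0.472705 → u ← 0.330732 + 0.53·0.472705 = 0.581265
t=2.060000, u=0.581265: f=0.685158 → u ← 0.581265 + 0.53·0.685158 = 0.944399
t=2.590000, u=0.944399: f=0.770253 → u ← 0.944399 + 0.53·0.770253 = 1.352633
t=3.120000, u=1.352633: f=0.551018 → u ← 1.352633 + 0.53·0.551018 = 1.644673
u(3.65) ≈ 1.6447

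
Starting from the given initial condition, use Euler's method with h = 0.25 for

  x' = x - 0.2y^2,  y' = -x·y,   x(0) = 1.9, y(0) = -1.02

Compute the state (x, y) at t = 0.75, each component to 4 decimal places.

3.6092, -0.0623

Euler on (x,y): x_{n+1} = x_n + h·x', y_{n+1} = y_n + h·y'.
0.000000: (1.900000, -1.020000); f=(1.691920, 1.938000) → (2.322980, -0.535500)
0.250000: (2.322980, -0.535500); f=(2.265628, 1.243956) → (2.889387, -0.224511)
0.500000: (2.889387, -0.224511); f=(2.879306, 0.648699) → (3.609213, -0.062336)
(x(0.75), y(0.75)) ≈ (3.6092, -0.0623)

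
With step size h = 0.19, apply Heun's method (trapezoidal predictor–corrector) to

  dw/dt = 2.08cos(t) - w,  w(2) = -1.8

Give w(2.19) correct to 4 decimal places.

Heun: k1 = f(t_n, w_n); k2 = f(t_n + h, w_n + h·k1); w_{n+1} = w_n + (h/2)·(k1 + k2).
t=2.000000, w=-1.800000:
  k1 = f(2.000000, -1.800000) = 0.934415
  k2 = f(2.190000, -1.622461) = 0.415257
  w ← -1.800000 + (0.19/2)·(0.934415 + 0.415257) = -1.671781
w(2.19) ≈ -1.6718

-1.6718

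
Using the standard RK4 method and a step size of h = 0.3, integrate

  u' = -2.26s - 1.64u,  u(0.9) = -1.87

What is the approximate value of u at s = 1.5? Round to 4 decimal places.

-1.7767

RK4: k1 = f(s_n, u_n); k2 = f(s_n + h/2, u_n + (h/2)·k1); k3 = f(s_n + h/2, u_n + (h/2)·k2); k4 = f(s_n + h, u_n + h·k3); u_{n+1} = u_n + (h/6)·(k1 + 2k2 + 2k3 + k4).
s=0.900000, u=-1.870000:
  k1 = f(0.900000, -1.870000) = 1.032800
  k2 = f(1.050000, -1.715080) = 0.439731
  k3 = f(1.050000, -1.804040) = 0.585626
  k4 = f(1.200000, -1.694312) = 0.066672
  u ← -1.870000 + (0.3/6)·(k1 + 2k2 + 2k3 + k4) = -1.712491
s=1.200000, u=-1.712491:
  k1 = f(1.200000, -1.712491) = 0.096485
  k2 = f(1.350000, -1.698018) = -0.266251
  k3 = f(1.350000, -1.752428) = -0.177018
  k4 = f(1.500000, -1.765596) = -0.494423
  u ← -1.712491 + (0.3/6)·(k1 + 2k2 + 2k3 + k4) = -1.776714
u(1.5) ≈ -1.7767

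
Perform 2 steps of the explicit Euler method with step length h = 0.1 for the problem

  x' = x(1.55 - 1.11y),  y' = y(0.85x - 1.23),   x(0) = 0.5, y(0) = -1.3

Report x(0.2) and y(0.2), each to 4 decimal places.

Euler on (x,y): x_{n+1} = x_n + h·x', y_{n+1} = y_n + h·y'.
0.000000: (0.500000, -1.300000); f=(1.496500, 1.046500) → (0.649650, -1.195350)
0.100000: (0.649650, -1.195350); f=(1.868938, 0.810205) → (0.836544, -1.114329)
(x(0.2), y(0.2)) ≈ (0.8365, -1.1143)

0.8365, -1.1143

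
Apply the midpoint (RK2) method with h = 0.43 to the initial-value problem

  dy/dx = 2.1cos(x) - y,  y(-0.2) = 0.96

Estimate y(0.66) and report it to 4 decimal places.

Midpoint: k1 = f(x_n, y_n); k2 = f(x_n + h/2, y_n + (h/2)·k1); y_{n+1} = y_n + h·k2.
x=-0.200000, y=0.960000:
  k1 = f(-0.200000, 0.960000) = 1.098140
  k2 = f(0.015000, 1.196100) = 0.903664
  y ← 0.960000 + 0.43·0.903664 = 1.348575
x=0.230000, y=1.348575:
  k1 = f(0.230000, 1.348575) = 0.696124
  k2 = f(0.445000, 1.498242) = 0.397240
  y ← 1.348575 + 0.43·0.397240 = 1.519389
y(0.66) ≈ 1.5194

1.5194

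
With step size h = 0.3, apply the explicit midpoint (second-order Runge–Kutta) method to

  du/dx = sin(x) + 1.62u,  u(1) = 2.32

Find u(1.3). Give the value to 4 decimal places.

Midpoint: k1 = f(x_n, u_n); k2 = f(x_n + h/2, u_n + (h/2)·k1); u_{n+1} = u_n + h·k2.
x=1.000000, u=2.320000:
  k1 = f(1.000000, 2.320000) = 4.599871
  k2 = f(1.150000, 3.009981) = 5.788933
  u ← 2.320000 + 0.3·5.788933 = 4.056680
u(1.3) ≈ 4.0567

4.0567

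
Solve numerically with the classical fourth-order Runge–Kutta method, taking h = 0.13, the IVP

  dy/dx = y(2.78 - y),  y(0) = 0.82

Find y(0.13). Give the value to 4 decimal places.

RK4: k1 = f(x_n, y_n); k2 = f(x_n + h/2, y_n + (h/2)·k1); k3 = f(x_n + h/2, y_n + (h/2)·k2); k4 = f(x_n + h, y_n + h·k3); y_{n+1} = y_n + (h/6)·(k1 + 2k2 + 2k3 + k4).
x=0.000000, y=0.820000:
  k1 = f(0.000000, 0.820000) = 1.607200
  k2 = f(0.065000, 0.924468) = 1.715380
  k3 = f(0.065000, 0.931500) = 1.721877
  k4 = f(0.130000, 1.043844) = 1.812276
  y ← 0.820000 + (0.13/6)·(k1 + 2k2 + 2k3 + k4) = 1.043036
y(0.13) ≈ 1.0430

1.0430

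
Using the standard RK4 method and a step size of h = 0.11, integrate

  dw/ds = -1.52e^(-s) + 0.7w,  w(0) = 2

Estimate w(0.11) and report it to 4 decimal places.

1.9954

RK4: k1 = f(s_n, w_n); k2 = f(s_n + h/2, w_n + (h/2)·k1); k3 = f(s_n + h/2, w_n + (h/2)·k2); k4 = f(s_n + h, w_n + h·k3); w_{n+1} = w_n + (h/6)·(k1 + 2k2 + 2k3 + k4).
s=0.000000, w=2.000000:
  k1 = f(0.000000, 2.000000) = -0.120000
  k2 = f(0.055000, 1.993400) = -0.043277
  k3 = f(0.055000, 1.997620) = -0.040324
  k4 = f(0.110000, 1.995564) = 0.035227
  w ← 2.000000 + (0.11/6)·(k1 + 2k2 + 2k3 + k4) = 1.995380
w(0.11) ≈ 1.9954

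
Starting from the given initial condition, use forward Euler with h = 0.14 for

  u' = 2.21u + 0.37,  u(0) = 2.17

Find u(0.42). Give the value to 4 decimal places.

5.0801

Euler: u_{n+1} = u_n + h·f(x_n, u_n).
x=0.000000, u=2.170000: f=5.165700 → u ← 2.170000 + 0.14·5.165700 = 2.893198
x=0.140000, u=2.893198: f=6.763968 → u ← 2.893198 + 0.14·6.763968 = 3.840153
x=0.280000, u=3.840153: f=8.856739 → u ← 3.840153 + 0.14·8.856739 = 5.080097
u(0.42) ≈ 5.0801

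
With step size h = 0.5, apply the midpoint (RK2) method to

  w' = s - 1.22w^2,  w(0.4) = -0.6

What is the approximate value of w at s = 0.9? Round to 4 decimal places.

Midpoint: k1 = f(s_n, w_n); k2 = f(s_n + h/2, w_n + (h/2)·k1); w_{n+1} = w_n + h·k2.
s=0.400000, w=-0.600000:
  k1 = f(0.400000, -0.600000) = -0.039200
  k2 = f(0.650000, -0.609800) = 0.196336
  w ← -0.600000 + 0.5·0.196336 = -0.501832
w(0.9) ≈ -0.5018

-0.5018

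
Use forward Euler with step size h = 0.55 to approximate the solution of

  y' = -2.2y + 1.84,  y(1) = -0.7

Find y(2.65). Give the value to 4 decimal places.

Euler: y_{n+1} = y_n + h·f(t_n, y_n).
t=1.000000, y=-0.700000: f=3.380000 → y ← -0.700000 + 0.55·3.380000 = 1.159000
t=1.550000, y=1.159000: f=-0.709800 → y ← 1.159000 + 0.55·(-0.709800) = 0.768610
t=2.100000, y=0.768610: f=0.149058 → y ← 0.768610 + 0.55·0.149058 = 0.850592
y(2.65) ≈ 0.8506

0.8506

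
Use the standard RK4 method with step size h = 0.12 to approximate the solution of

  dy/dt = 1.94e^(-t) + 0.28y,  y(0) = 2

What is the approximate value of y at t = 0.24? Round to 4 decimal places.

2.5678

RK4: k1 = f(t_n, y_n); k2 = f(t_n + h/2, y_n + (h/2)·k1); k3 = f(t_n + h/2, y_n + (h/2)·k2); k4 = f(t_n + h, y_n + h·k3); y_{n+1} = y_n + (h/6)·(k1 + 2k2 + 2k3 + k4).
t=0.000000, y=2.000000:
  k1 = f(0.000000, 2.000000) = 2.500000
  k2 = f(0.060000, 2.150000) = 2.429023
  k3 = f(0.060000, 2.145741) = 2.427831
  k4 = f(0.120000, 2.291340) = 2.362201
  y ← 2.000000 + (0.12/6)·(k1 + 2k2 + 2k3 + k4) = 2.291518
t=0.120000, y=2.291518:
  k1 = f(0.120000, 2.291518) = 2.362251
  k2 = f(0.180000, 2.433253) = 2.301735
  k3 = f(0.180000, 2.429622) = 2.300718
  k4 = f(0.240000, 2.567604) = 2.244987
  y ← 2.291518 + (0.12/6)·(k1 + 2k2 + 2k3 + k4) = 2.567761
y(0.24) ≈ 2.5678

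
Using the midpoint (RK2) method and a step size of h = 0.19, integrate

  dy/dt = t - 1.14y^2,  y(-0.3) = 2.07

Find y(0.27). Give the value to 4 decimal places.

Midpoint: k1 = f(t_n, y_n); k2 = f(t_n + h/2, y_n + (h/2)·k1); y_{n+1} = y_n + h·k2.
t=-0.300000, y=2.070000:
  k1 = f(-0.300000, 2.070000) = -5.184786
  k2 = f(-0.205000, 1.577445) = -3.041700
  y ← 2.070000 + 0.19·(-3.041700) = 1.492077
t=-0.110000, y=1.492077:
  k1 = f(-0.110000, 1.492077) = -2.647975
  k2 = f(-0.015000, 1.240519) = -1.769333
  y ← 1.492077 + 0.19·(-1.769333) = 1.155904
t=0.080000, y=1.155904:
  k1 = f(0.080000, 1.155904) = -1.443169
  k2 = f(0.175000, 1.018803) = -1.008273
  y ← 1.155904 + 0.19·(-1.008273) = 0.964332
y(0.27) ≈ 0.9643

0.9643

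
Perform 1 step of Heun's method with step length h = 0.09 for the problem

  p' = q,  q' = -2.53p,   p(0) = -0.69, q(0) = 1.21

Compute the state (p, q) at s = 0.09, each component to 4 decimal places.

-0.5740, 1.3547

Heun on (p,q): k1 = f(s_n, state_n); k2 = f(s_n + h, state_n + h·k1); state_{n+1} = state_n + (h/2)·(k1 + k2).
0.000000: (-0.690000, 1.210000)
  k1 = (1.210000, 1.745700)
  predictor → (-0.581100, 1.367113)
  k2 = (1.367113, 1.470183)
  → (-0.574030, 1.354715)
(p(0.09), q(0.09)) ≈ (-0.5740, 1.3547)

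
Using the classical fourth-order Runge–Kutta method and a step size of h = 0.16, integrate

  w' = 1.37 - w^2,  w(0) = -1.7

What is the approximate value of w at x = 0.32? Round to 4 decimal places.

-2.6672

RK4: k1 = f(x_n, w_n); k2 = f(x_n + h/2, w_n + (h/2)·k1); k3 = f(x_n + h/2, w_n + (h/2)·k2); k4 = f(x_n + h, w_n + h·k3); w_{n+1} = w_n + (h/6)·(k1 + 2k2 + 2k3 + k4).
x=0.000000, w=-1.700000:
  k1 = f(0.000000, -1.700000) = -1.520000
  k2 = f(0.080000, -1.821600) = -1.948227
  k3 = f(0.080000, -1.855858) = -2.074209
  k4 = f(0.160000, -2.031874) = -2.758510
  w ← -1.700000 + (0.16/6)·(k1 + 2k2 + 2k3 + k4) = -2.028624
x=0.160000, w=-2.028624:
  k1 = f(0.160000, -2.028624) = -2.745313
  k2 = f(0.240000, -2.248249) = -3.684622
  k3 = f(0.240000, -2.323393) = -4.028156
  k4 = f(0.320000, -2.673129) = -5.775616
  w ← -2.028624 + (0.16/6)·(k1 + 2k2 + 2k3 + k4) = -2.667196
w(0.32) ≈ -2.6672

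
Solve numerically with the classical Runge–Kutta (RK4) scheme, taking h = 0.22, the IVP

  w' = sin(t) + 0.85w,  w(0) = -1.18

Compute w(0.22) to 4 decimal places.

-1.3970

RK4: k1 = f(t_n, w_n); k2 = f(t_n + h/2, w_n + (h/2)·k1); k3 = f(t_n + h/2, w_n + (h/2)·k2); k4 = f(t_n + h, w_n + h·k3); w_{n+1} = w_n + (h/6)·(k1 + 2k2 + 2k3 + k4).
t=0.000000, w=-1.180000:
  k1 = f(0.000000, -1.180000) = -1.003000
  k2 = f(0.110000, -1.290330) = -0.987002
  k3 = f(0.110000, -1.288570) = -0.985506
  k4 = f(0.220000, -1.396811) = -0.969060
  w ← -1.180000 + (0.22/6)·(k1 + 2k2 + 2k3 + k4) = -1.396960
w(0.22) ≈ -1.3970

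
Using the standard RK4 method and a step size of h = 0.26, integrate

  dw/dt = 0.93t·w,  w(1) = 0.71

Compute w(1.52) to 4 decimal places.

1.3058

RK4: k1 = f(t_n, w_n); k2 = f(t_n + h/2, w_n + (h/2)·k1); k3 = f(t_n + h/2, w_n + (h/2)·k2); k4 = f(t_n + h, w_n + h·k3); w_{n+1} = w_n + (h/6)·(k1 + 2k2 + 2k3 + k4).
t=1.000000, w=0.710000:
  k1 = f(1.000000, 0.710000) = 0.660300
  k2 = f(1.130000, 0.795839) = 0.836347
  k3 = f(1.130000, 0.818725) = 0.860398
  k4 = f(1.260000, 0.933704) = 1.094114
  w ← 0.710000 + (0.26/6)·(k1 + 2k2 + 2k3 + k4) = 0.933076
t=1.260000, w=0.933076:
  k1 = f(1.260000, 0.933076) = 1.093378
  k2 = f(1.390000, 1.075215) = 1.389930
  k3 = f(1.390000, 1.113767) = 1.439766
  k4 = f(1.520000, 1.307415) = 1.848162
  w ← 0.933076 + (0.26/6)·(k1 + 2k2 + 2k3 + k4) = 1.305783
w(1.52) ≈ 1.3058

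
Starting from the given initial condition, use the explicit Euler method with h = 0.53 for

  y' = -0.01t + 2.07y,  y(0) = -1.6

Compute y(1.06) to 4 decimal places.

Euler: y_{n+1} = y_n + h·f(t_n, y_n).
t=0.000000, y=-1.600000: f=-3.312000 → y ← -1.600000 + 0.53·(-3.312000) = -3.355360
t=0.530000, y=-3.355360: f=-6.950895 → y ← -3.355360 + 0.53·(-6.950895) = -7.039334
y(1.06) ≈ -7.0393

-7.0393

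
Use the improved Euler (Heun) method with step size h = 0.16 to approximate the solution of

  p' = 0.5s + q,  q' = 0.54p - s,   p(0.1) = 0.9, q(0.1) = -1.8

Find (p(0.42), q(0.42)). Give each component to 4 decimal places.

0.3775, -1.7743

Heun on (p,q): k1 = f(s_n, state_n); k2 = f(s_n + h, state_n + h·k1); state_{n+1} = state_n + (h/2)·(k1 + k2).
0.100000: (0.900000, -1.800000)
  k1 = (-1.750000, 0.386000)
  predictor → (0.620000, -1.738240)
  k2 = (-1.608240, 0.074800)
  → (0.631341, -1.763136)
0.260000: (0.631341, -1.763136)
  k1 = (-1.633136, 0.080924)
  predictor → (0.370039, -1.750188)
  k2 = (-1.540188, -0.220179)
  → (0.377475, -1.774276)
(p(0.42), q(0.42)) ≈ (0.3775, -1.7743)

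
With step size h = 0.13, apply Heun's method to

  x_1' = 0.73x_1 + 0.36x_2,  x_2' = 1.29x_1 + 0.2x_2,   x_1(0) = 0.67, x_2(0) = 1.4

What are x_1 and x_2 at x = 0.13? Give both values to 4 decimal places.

Heun on (x_1,x_2): k1 = f(x_n, state_n); k2 = f(x_n + h, state_n + h·k1); state_{n+1} = state_n + (h/2)·(k1 + k2).
0.000000: (0.670000, 1.400000)
  k1 = (0.993100, 1.144300)
  predictor → (0.799103, 1.548759)
  k2 = (1.140898, 1.340595)
  → (0.808710, 1.561518)
(x_1(0.13), x_2(0.13)) ≈ (0.8087, 1.5615)

0.8087, 1.5615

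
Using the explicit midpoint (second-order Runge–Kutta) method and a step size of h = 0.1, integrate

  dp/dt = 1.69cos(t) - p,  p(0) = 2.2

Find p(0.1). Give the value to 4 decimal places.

2.1513

Midpoint: k1 = f(t_n, p_n); k2 = f(t_n + h/2, p_n + (h/2)·k1); p_{n+1} = p_n + h·k2.
t=0.000000, p=2.200000:
  k1 = f(0.000000, 2.200000) = -0.510000
  k2 = f(0.050000, 2.174500) = -0.486612
  p ← 2.200000 + 0.1·(-0.486612) = 2.151339
p(0.1) ≈ 2.1513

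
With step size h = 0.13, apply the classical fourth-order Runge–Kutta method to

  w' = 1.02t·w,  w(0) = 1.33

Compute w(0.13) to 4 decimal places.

1.3415

RK4: k1 = f(t_n, w_n); k2 = f(t_n + h/2, w_n + (h/2)·k1); k3 = f(t_n + h/2, w_n + (h/2)·k2); k4 = f(t_n + h, w_n + h·k3); w_{n+1} = w_n + (h/6)·(k1 + 2k2 + 2k3 + k4).
t=0.000000, w=1.330000:
  k1 = f(0.000000, 1.330000) = 0.000000
  k2 = f(0.065000, 1.330000) = 0.088179
  k3 = f(0.065000, 1.335732) = 0.088559
  k4 = f(0.130000, 1.341513) = 0.177885
  w ← 1.330000 + (0.13/6)·(k1 + 2k2 + 2k3 + k4) = 1.341513
w(0.13) ≈ 1.3415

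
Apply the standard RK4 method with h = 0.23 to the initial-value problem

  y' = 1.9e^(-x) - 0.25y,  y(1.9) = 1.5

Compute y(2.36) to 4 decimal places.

1.4356

RK4: k1 = f(x_n, y_n); k2 = f(x_n + h/2, y_n + (h/2)·k1); k3 = f(x_n + h/2, y_n + (h/2)·k2); k4 = f(x_n + h, y_n + h·k3); y_{n+1} = y_n + (h/6)·(k1 + 2k2 + 2k3 + k4).
x=1.900000, y=1.500000:
  k1 = f(1.900000, 1.500000) = -0.090820
  k2 = f(2.015000, 1.489556) = -0.119080
  k3 = f(2.015000, 1.486306) = -0.118268
  k4 = f(2.130000, 1.472798) = -0.142409
  y ← 1.500000 + (0.23/6)·(k1 + 2k2 + 2k3 + k4) = 1.472863
x=2.130000, y=1.472863:
  k1 = f(2.130000, 1.472863) = -0.142425
  k2 = f(2.245000, 1.456484) = -0.162859
  k3 = f(2.245000, 1.454134) = -0.162271
  k4 = f(2.360000, 1.435541) = -0.179487
  y ← 1.472863 + (0.23/6)·(k1 + 2k2 + 2k3 + k4) = 1.435596
y(2.36) ≈ 1.4356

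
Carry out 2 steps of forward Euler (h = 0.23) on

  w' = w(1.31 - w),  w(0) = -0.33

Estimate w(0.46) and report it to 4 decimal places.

Euler: w_{n+1} = w_n + h·f(s_n, w_n).
s=0.000000, w=-0.330000: f=-0.541200 → w ← -0.330000 + 0.23·(-0.541200) = -0.454476
s=0.230000, w=-0.454476: f=-0.801912 → w ← -0.454476 + 0.23·(-0.801912) = -0.638916
w(0.46) ≈ -0.6389

-0.6389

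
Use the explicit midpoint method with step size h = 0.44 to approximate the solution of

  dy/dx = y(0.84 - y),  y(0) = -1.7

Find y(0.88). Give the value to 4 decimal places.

-99.1980

Midpoint: k1 = f(x_n, y_n); k2 = f(x_n + h/2, y_n + (h/2)·k1); y_{n+1} = y_n + h·k2.
x=0.000000, y=-1.700000:
  k1 = f(0.000000, -1.700000) = -4.318000
  k2 = f(0.220000, -2.649960) = -9.248254
  y ← -1.700000 + 0.44·(-9.248254) = -5.769232
x=0.440000, y=-5.769232:
  k1 = f(0.440000, -5.769232) = -38.130192
  k2 = f(0.660000, -14.157874) = -212.338015
  y ← -5.769232 + 0.44·(-212.338015) = -99.197959
y(0.88) ≈ -99.1980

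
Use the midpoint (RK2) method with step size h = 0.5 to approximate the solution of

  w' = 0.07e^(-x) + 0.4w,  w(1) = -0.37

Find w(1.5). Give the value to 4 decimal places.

-0.4401

Midpoint: k1 = f(x_n, w_n); k2 = f(x_n + h/2, w_n + (h/2)·k1); w_{n+1} = w_n + h·k2.
x=1.000000, w=-0.370000:
  k1 = f(1.000000, -0.370000) = -0.122248
  k2 = f(1.250000, -0.400562) = -0.140170
  w ← -0.370000 + 0.5·(-0.140170) = -0.440085
w(1.5) ≈ -0.4401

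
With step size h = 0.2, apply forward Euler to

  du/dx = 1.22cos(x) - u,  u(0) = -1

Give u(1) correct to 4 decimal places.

Euler: u_{n+1} = u_n + h·f(x_n, u_n).
x=0.000000, u=-1.000000: f=2.220000 → u ← -1.000000 + 0.2·2.220000 = -0.556000
x=0.200000, u=-0.556000: f=1.751681 → u ← -0.556000 + 0.2·1.751681 = -0.205664
x=0.400000, u=-0.205664: f=1.329358 → u ← -0.205664 + 0.2·1.329358 = 0.060208
x=0.600000, u=0.060208: f=0.946702 → u ← 0.060208 + 0.2·0.946702 = 0.249548
x=0.800000, u=0.249548: f=0.600434 → u ← 0.249548 + 0.2·0.600434 = 0.369635
u(1) ≈ 0.3696

0.3696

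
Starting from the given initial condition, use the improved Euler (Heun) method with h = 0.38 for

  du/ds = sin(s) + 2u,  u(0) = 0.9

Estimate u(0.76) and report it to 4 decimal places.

4.1771

Heun: k1 = f(s_n, u_n); k2 = f(s_n + h, u_n + h·k1); u_{n+1} = u_n + (h/2)·(k1 + k2).
s=0.000000, u=0.900000:
  k1 = f(0.000000, 0.900000) = 1.800000
  k2 = f(0.380000, 1.584000) = 3.538920
  u ← 0.900000 + (0.38/2)·(1.800000 + 3.538920) = 1.914395
s=0.380000, u=1.914395:
  k1 = f(0.380000, 1.914395) = 4.199710
  k2 = f(0.760000, 3.510285) = 7.709491
  u ← 1.914395 + (0.38/2)·(4.199710 + 7.709491) = 4.177143
u(0.76) ≈ 4.1771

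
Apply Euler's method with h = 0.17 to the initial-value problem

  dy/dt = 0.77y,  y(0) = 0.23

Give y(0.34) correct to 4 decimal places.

0.2942

Euler: y_{n+1} = y_n + h·f(t_n, y_n).
t=0.000000, y=0.230000: f=0.177100 → y ← 0.230000 + 0.17·0.177100 = 0.260107
t=0.170000, y=0.260107: f=0.200282 → y ← 0.260107 + 0.17·0.200282 = 0.294155
y(0.34) ≈ 0.2942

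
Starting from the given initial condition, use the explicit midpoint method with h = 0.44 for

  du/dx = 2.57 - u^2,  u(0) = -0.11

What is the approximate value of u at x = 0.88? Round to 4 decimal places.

1.3115

Midpoint: k1 = f(x_n, u_n); k2 = f(x_n + h/2, u_n + (h/2)·k1); u_{n+1} = u_n + h·k2.
x=0.000000, u=-0.110000:
  k1 = f(0.000000, -0.110000) = 2.557900
  k2 = f(0.220000, 0.452738) = 2.365028
  u ← -0.110000 + 0.44·2.365028 = 0.930612
x=0.440000, u=0.930612:
  k1 = f(0.440000, 0.930612) = 1.703960
  k2 = f(0.660000, 1.305484) = 0.865712
  u ← 0.930612 + 0.44·0.865712 = 1.311526
u(0.88) ≈ 1.3115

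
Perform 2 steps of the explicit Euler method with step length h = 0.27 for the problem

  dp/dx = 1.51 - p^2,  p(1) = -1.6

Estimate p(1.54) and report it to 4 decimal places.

Euler: p_{n+1} = p_n + h·f(x_n, p_n).
x=1.000000, p=-1.600000: f=-1.050000 → p ← -1.600000 + 0.27·(-1.050000) = -1.883500
x=1.270000, p=-1.883500: f=-2.037572 → p ← -1.883500 + 0.27·(-2.037572) = -2.433645
p(1.54) ≈ -2.4336

-2.4336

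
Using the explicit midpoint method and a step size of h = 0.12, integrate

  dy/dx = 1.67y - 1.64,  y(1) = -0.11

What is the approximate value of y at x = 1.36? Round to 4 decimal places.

-1.0033

Midpoint: k1 = f(x_n, y_n); k2 = f(x_n + h/2, y_n + (h/2)·k1); y_{n+1} = y_n + h·k2.
x=1.000000, y=-0.110000:
  k1 = f(1.000000, -0.110000) = -1.823700
  k2 = f(1.060000, -0.219422) = -2.006435
  y ← -0.110000 + 0.12·(-2.006435) = -0.350772
x=1.120000, y=-0.350772:
  k1 = f(1.120000, -0.350772) = -2.225790
  k2 = f(1.180000, -0.484320) = -2.448814
  y ← -0.350772 + 0.12·(-2.448814) = -0.644630
x=1.240000, y=-0.644630:
  k1 = f(1.240000, -0.644630) = -2.716532
  k2 = f(1.300000, -0.807622) = -2.988728
  y ← -0.644630 + 0.12·(-2.988728) = -1.003277
y(1.36) ≈ -1.0033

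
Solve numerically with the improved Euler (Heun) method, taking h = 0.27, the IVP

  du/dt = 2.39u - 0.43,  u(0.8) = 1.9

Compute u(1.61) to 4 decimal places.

Heun: k1 = f(t_n, u_n); k2 = f(t_n + h, u_n + h·k1); u_{n+1} = u_n + (h/2)·(k1 + k2).
t=0.800000, u=1.900000:
  k1 = f(0.800000, 1.900000) = 4.111000
  k2 = f(1.070000, 3.009970) = 6.763828
  u ← 1.900000 + (0.27/2)·(4.111000 + 6.763828) = 3.368102
t=1.070000, u=3.368102:
  k1 = f(1.070000, 3.368102) = 7.619763
  k2 = f(1.340000, 5.425438) = 12.536797
  u ← 3.368102 + (0.27/2)·(7.619763 + 12.536797) = 6.089237
t=1.340000, u=6.089237:
  k1 = f(1.340000, 6.089237) = 14.123277
  k2 = f(1.610000, 9.902522) = 23.237028
  u ← 6.089237 + (0.27/2)·(14.123277 + 23.237028) = 11.132879
u(1.61) ≈ 11.1329

11.1329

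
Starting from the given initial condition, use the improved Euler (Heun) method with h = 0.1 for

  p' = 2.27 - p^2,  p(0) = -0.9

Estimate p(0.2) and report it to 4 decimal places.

-0.5587

Heun: k1 = f(x_n, p_n); k2 = f(x_n + h, p_n + h·k1); p_{n+1} = p_n + (h/2)·(k1 + k2).
x=0.000000, p=-0.900000:
  k1 = f(0.000000, -0.900000) = 1.460000
  k2 = f(0.100000, -0.754000) = 1.701484
  p ← -0.900000 + (0.1/2)·(1.460000 + 1.701484) = -0.741926
x=0.100000, p=-0.741926:
  k1 = f(0.100000, -0.741926) = 1.719546
  k2 = f(0.200000, -0.569971) = 1.945133
  p ← -0.741926 + (0.1/2)·(1.719546 + 1.945133) = -0.558692
p(0.2) ≈ -0.5587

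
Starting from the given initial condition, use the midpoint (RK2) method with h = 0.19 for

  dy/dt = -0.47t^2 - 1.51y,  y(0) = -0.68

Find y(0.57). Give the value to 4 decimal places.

-0.3157

Midpoint: k1 = f(t_n, y_n); k2 = f(t_n + h/2, y_n + (h/2)·k1); y_{n+1} = y_n + h·k2.
t=0.000000, y=-0.680000:
  k1 = f(0.000000, -0.680000) = 1.026800
  k2 = f(0.095000, -0.582454) = 0.875264
  y ← -0.680000 + 0.19·0.875264 = -0.513700
t=0.190000, y=-0.513700:
  k1 = f(0.190000, -0.513700) = 0.758720
  k2 = f(0.285000, -0.441621) = 0.628673
  y ← -0.513700 + 0.19·0.628673 = -0.394252
t=0.380000, y=-0.394252:
  k1 = f(0.380000, -0.394252) = 0.527453
  k2 = f(0.475000, -0.344144) = 0.413614
  y ← -0.394252 + 0.19·0.413614 = -0.315665
y(0.57) ≈ -0.3157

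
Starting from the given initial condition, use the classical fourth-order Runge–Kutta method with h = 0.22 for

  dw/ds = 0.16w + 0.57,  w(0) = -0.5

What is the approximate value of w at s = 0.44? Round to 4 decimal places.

-0.2766

RK4: k1 = f(s_n, w_n); k2 = f(s_n + h/2, w_n + (h/2)·k1); k3 = f(s_n + h/2, w_n + (h/2)·k2); k4 = f(s_n + h, w_n + h·k3); w_{n+1} = w_n + (h/6)·(k1 + 2k2 + 2k3 + k4).
s=0.000000, w=-0.500000:
  k1 = f(0.000000, -0.500000) = 0.490000
  k2 = f(0.110000, -0.446100) = 0.498624
  k3 = f(0.110000, -0.445151) = 0.498776
  k4 = f(0.220000, -0.390269) = 0.507557
  w ← -0.500000 + (0.22/6)·(k1 + 2k2 + 2k3 + k4) = -0.390280
s=0.220000, w=-0.390280:
  k1 = f(0.220000, -0.390280) = 0.507555
  k2 = f(0.330000, -0.334449) = 0.516488
  k3 = f(0.330000, -0.333467) = 0.516645
  k4 = f(0.440000, -0.276618) = 0.525741
  w ← -0.390280 + (0.22/6)·(k1 + 2k2 + 2k3 + k4) = -0.276630
w(0.44) ≈ -0.2766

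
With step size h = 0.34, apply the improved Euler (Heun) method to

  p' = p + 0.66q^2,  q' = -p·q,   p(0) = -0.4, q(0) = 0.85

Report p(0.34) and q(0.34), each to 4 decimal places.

Heun on (p,q): k1 = f(t_n, state_n); k2 = f(t_n + h, state_n + h·k1); state_{n+1} = state_n + (h/2)·(k1 + k2).
0.000000: (-0.400000, 0.850000)
  k1 = (0.076850, 0.340000)
  predictor → (-0.373871, 0.965600)
  k2 = (0.241502, 0.361010)
  → (-0.345880, 0.969172)
(p(0.34), q(0.34)) ≈ (-0.3459, 0.9692)

-0.3459, 0.9692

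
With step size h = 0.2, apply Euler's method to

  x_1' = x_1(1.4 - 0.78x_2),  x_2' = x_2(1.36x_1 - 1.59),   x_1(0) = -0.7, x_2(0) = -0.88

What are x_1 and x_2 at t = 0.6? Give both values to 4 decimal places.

-1.7483, -0.0568

Euler on (x_1,x_2): x_1_{n+1} = x_1_n + h·x_1', x_2_{n+1} = x_2_n + h·x_2'.
0.000000: (-0.700000, -0.880000); f=(-1.460480, 2.236960) → (-0.992096, -0.432608)
0.200000: (-0.992096, -0.432608); f=(-1.723702, 1.271543) → (-1.336836, -0.178299)
0.400000: (-1.336836, -0.178299); f=(-2.057489, 0.607662) → (-1.748334, -0.056767)
(x_1(0.6), x_2(0.6)) ≈ (-1.7483, -0.0568)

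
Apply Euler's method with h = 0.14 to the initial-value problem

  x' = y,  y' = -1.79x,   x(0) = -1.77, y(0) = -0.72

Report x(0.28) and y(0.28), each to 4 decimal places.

Euler on (x,y): x_{n+1} = x_n + h·x', y_{n+1} = y_n + h·y'.
0.000000: (-1.770000, -0.720000); f=(-0.720000, 3.168300) → (-1.870800, -0.276438)
0.140000: (-1.870800, -0.276438); f=(-0.276438, 3.348732) → (-1.909501, 0.192384)
(x(0.28), y(0.28)) ≈ (-1.9095, 0.1924)

-1.9095, 0.1924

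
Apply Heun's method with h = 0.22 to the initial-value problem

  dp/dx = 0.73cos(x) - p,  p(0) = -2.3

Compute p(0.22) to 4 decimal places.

-1.7087

Heun: k1 = f(x_n, p_n); k2 = f(x_n + h, p_n + h·k1); p_{n+1} = p_n + (h/2)·(k1 + k2).
x=0.000000, p=-2.300000:
  k1 = f(0.000000, -2.300000) = 3.030000
  k2 = f(0.220000, -1.633400) = 2.345805
  p ← -2.300000 + (0.22/2)·(3.030000 + 2.345805) = -1.708661
p(0.22) ≈ -1.7087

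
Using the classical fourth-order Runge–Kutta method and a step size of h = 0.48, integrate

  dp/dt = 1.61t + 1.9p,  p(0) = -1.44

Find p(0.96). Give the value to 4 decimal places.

-7.3885

RK4: k1 = f(t_n, p_n); k2 = f(t_n + h/2, p_n + (h/2)·k1); k3 = f(t_n + h/2, p_n + (h/2)·k2); k4 = f(t_n + h, p_n + h·k3); p_{n+1} = p_n + (h/6)·(k1 + 2k2 + 2k3 + k4).
t=0.000000, p=-1.440000:
  k1 = f(0.000000, -1.440000) = -2.736000
  k2 = f(0.240000, -2.096640) = -3.597216
  k3 = f(0.240000, -2.303332) = -3.989930
  k4 = f(0.480000, -3.355167) = -5.602017
  p ← -1.440000 + (0.48/6)·(k1 + 2k2 + 2k3 + k4) = -3.320985
t=0.480000, p=-3.320985:
  k1 = f(0.480000, -3.320985) = -5.537071
  k2 = f(0.720000, -4.649882) = -7.675575
  k3 = f(0.720000, -5.163123) = -8.650733
  k4 = f(0.960000, -7.473337) = -12.653740
  p ← -3.320985 + (0.48/6)·(k1 + 2k2 + 2k3 + k4) = -7.388459
p(0.96) ≈ -7.3885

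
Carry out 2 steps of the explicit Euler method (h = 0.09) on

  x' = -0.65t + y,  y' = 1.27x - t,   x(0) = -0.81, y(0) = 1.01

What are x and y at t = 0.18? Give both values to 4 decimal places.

Euler on (x,y): x_{n+1} = x_n + h·x', y_{n+1} = y_n + h·y'.
0.000000: (-0.810000, 1.010000); f=(1.010000, -1.028700) → (-0.719100, 0.917417)
0.090000: (-0.719100, 0.917417); f=(0.858917, -1.003257) → (-0.641797, 0.827124)
(x(0.18), y(0.18)) ≈ (-0.6418, 0.8271)

-0.6418, 0.8271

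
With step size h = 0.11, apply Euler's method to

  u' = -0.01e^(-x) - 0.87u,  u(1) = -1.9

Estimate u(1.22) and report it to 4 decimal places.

Euler: u_{n+1} = u_n + h·f(x_n, u_n).
x=1.000000, u=-1.900000: f=1.649321 → u ← -1.900000 + 0.11·1.649321 = -1.718575
x=1.110000, u=-1.718575: f=1.491864 → u ← -1.718575 + 0.11·1.491864 = -1.554470
u(1.22) ≈ -1.5545

-1.5545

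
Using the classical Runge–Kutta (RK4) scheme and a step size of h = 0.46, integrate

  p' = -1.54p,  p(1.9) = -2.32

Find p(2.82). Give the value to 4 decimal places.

RK4: k1 = f(t_n, p_n); k2 = f(t_n + h/2, p_n + (h/2)·k1); k3 = f(t_n + h/2, p_n + (h/2)·k2); k4 = f(t_n + h, p_n + h·k3); p_{n+1} = p_n + (h/6)·(k1 + 2k2 + 2k3 + k4).
t=1.900000, p=-2.320000:
  k1 = f(1.900000, -2.320000) = 3.572800
  k2 = f(2.130000, -1.498256) = 2.307314
  k3 = f(2.130000, -1.789318) = 2.755549
  k4 = f(2.360000, -1.052447) = 1.620769
  p ← -2.320000 + (0.46/6)·(k1 + 2k2 + 2k3 + k4) = -1.145521
t=2.360000, p=-1.145521:
  k1 = f(2.360000, -1.145521) = 1.764102
  k2 = f(2.590000, -0.739777) = 1.139257
  k3 = f(2.590000, -0.883492) = 1.360577
  k4 = f(2.820000, -0.519655) = 0.800269
  p ← -1.145521 + (0.46/6)·(k1 + 2k2 + 2k3 + k4) = -0.565611
p(2.82) ≈ -0.5656

-0.5656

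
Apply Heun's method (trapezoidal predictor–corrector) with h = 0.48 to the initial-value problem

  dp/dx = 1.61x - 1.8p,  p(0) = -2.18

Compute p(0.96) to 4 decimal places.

-0.0747

Heun: k1 = f(x_n, p_n); k2 = f(x_n + h, p_n + h·k1); p_{n+1} = p_n + (h/2)·(k1 + k2).
x=0.000000, p=-2.180000:
  k1 = f(0.000000, -2.180000) = 3.924000
  k2 = f(0.480000, -0.296480) = 1.306464
  p ← -2.180000 + (0.48/2)·(3.924000 + 1.306464) = -0.924689
x=0.480000, p=-0.924689:
  k1 = f(0.480000, -0.924689) = 2.437240
  k2 = f(0.960000, 0.245186) = 1.104265
  p ← -0.924689 + (0.48/2)·(2.437240 + 1.104265) = -0.074728
p(0.96) ≈ -0.0747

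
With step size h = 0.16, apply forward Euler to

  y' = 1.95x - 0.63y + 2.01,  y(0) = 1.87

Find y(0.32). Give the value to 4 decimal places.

2.1727

Euler: y_{n+1} = y_n + h·f(x_n, y_n).
x=0.000000, y=1.870000: f=0.831900 → y ← 1.870000 + 0.16·0.831900 = 2.003104
x=0.160000, y=2.003104: f=1.060044 → y ← 2.003104 + 0.16·1.060044 = 2.172711
y(0.32) ≈ 2.1727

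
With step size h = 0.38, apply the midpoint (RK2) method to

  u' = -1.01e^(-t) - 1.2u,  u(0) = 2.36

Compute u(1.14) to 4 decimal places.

Midpoint: k1 = f(t_n, u_n); k2 = f(t_n + h/2, u_n + (h/2)·k1); u_{n+1} = u_n + h·k2.
t=0.000000, u=2.360000:
  k1 = f(0.000000, 2.360000) = -3.842000
  k2 = f(0.190000, 1.630020) = -2.791253
  u ← 2.360000 + 0.38·(-2.791253) = 1.299324
t=0.380000, u=1.299324:
  k1 = f(0.380000, 1.299324) = -2.249889
  k2 = f(0.570000, 0.871845) = -1.617395
  u ← 1.299324 + 0.38·(-1.617395) = 0.684714
t=0.760000, u=0.684714:
  k1 = f(0.760000, 0.684714) = -1.294000
  k2 = f(0.950000, 0.438854) = -0.917233
  u ← 0.684714 + 0.38·(-0.917233) = 0.336165
u(1.14) ≈ 0.3362

0.3362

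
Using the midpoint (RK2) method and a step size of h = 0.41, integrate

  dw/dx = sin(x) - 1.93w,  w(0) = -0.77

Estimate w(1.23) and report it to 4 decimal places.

0.2349

Midpoint: k1 = f(x_n, w_n); k2 = f(x_n + h/2, w_n + (h/2)·k1); w_{n+1} = w_n + h·k2.
x=0.000000, w=-0.770000:
  k1 = f(0.000000, -0.770000) = 1.486100
  k2 = f(0.205000, -0.465350) = 1.101692
  w ← -0.770000 + 0.41·1.101692 = -0.318306
x=0.410000, w=-0.318306:
  k1 = f(0.410000, -0.318306) = 1.012941
  k2 = f(0.615000, -0.110654) = 0.790520
  w ← -0.318306 + 0.41·0.790520 = 0.005807
x=0.820000, w=0.005807:
  k1 = f(0.820000, 0.005807) = 0.719939
  k2 = f(1.025000, 0.153394) = 0.558663
  w ← 0.005807 + 0.41·0.558663 = 0.234859
w(1.23) ≈ 0.2349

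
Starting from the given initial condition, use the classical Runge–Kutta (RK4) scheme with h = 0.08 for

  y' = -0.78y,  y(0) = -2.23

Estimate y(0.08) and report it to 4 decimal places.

-2.0951

RK4: k1 = f(s_n, y_n); k2 = f(s_n + h/2, y_n + (h/2)·k1); k3 = f(s_n + h/2, y_n + (h/2)·k2); k4 = f(s_n + h, y_n + h·k3); y_{n+1} = y_n + (h/6)·(k1 + 2k2 + 2k3 + k4).
s=0.000000, y=-2.230000:
  k1 = f(0.000000, -2.230000) = 1.739400
  k2 = f(0.040000, -2.160424) = 1.685131
  k3 = f(0.040000, -2.162595) = 1.686824
  k4 = f(0.080000, -2.095054) = 1.634142
  y ← -2.230000 + (0.08/6)·(k1 + 2k2 + 2k3 + k4) = -2.095101
y(0.08) ≈ -2.0951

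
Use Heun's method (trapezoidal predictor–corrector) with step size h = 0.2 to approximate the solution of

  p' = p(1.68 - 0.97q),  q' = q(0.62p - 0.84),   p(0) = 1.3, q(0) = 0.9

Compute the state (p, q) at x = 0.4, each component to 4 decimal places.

Heun on (p,q): k1 = f(x_n, state_n); k2 = f(x_n + h, state_n + h·k1); state_{n+1} = state_n + (h/2)·(k1 + k2).
0.000000: (1.300000, 0.900000)
  k1 = (1.049100, -0.030600)
  predictor → (1.509820, 0.893880)
  k2 = (1.227388, 0.085891)
  → (1.527649, 0.905529)
0.200000: (1.527649, 0.905529)
  k1 = (1.224619, 0.097020)
  predictor → (1.772573, 0.924933)
  k2 = (1.387596, 0.239553)
  → (1.788870, 0.939187)
(p(0.4), q(0.4)) ≈ (1.7889, 0.9392)

1.7889, 0.9392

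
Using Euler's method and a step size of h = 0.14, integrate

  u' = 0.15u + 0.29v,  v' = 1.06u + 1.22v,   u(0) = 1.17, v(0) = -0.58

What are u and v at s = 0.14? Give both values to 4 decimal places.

1.1710, -0.5054

Euler on (u,v): u_{n+1} = u_n + h·u', v_{n+1} = v_n + h·v'.
0.000000: (1.170000, -0.580000); f=(0.007300, 0.532600) → (1.171022, -0.505436)
(u(0.14), v(0.14)) ≈ (1.1710, -0.5054)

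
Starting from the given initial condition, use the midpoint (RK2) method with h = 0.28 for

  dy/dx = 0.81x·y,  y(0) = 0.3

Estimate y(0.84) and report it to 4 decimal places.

0.3973

Midpoint: k1 = f(x_n, y_n); k2 = f(x_n + h/2, y_n + (h/2)·k1); y_{n+1} = y_n + h·k2.
x=0.000000, y=0.300000:
  k1 = f(0.000000, 0.300000) = 0.000000
  k2 = f(0.140000, 0.300000) = 0.034020
  y ← 0.300000 + 0.28·0.034020 = 0.309526
x=0.280000, y=0.309526:
  k1 = f(0.280000, 0.309526) = 0.070200
  k2 = f(0.420000, 0.319354) = 0.108644
  y ← 0.309526 + 0.28·0.108644 = 0.339946
x=0.560000, y=0.339946:
  k1 = f(0.560000, 0.339946) = 0.154199
  k2 = f(0.700000, 0.361534) = 0.204990
  y ← 0.339946 + 0.28·0.204990 = 0.397343
y(0.84) ≈ 0.3973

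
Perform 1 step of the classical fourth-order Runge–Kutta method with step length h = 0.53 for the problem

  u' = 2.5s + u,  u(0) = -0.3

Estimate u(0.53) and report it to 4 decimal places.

-0.0882

RK4: k1 = f(s_n, u_n); k2 = f(s_n + h/2, u_n + (h/2)·k1); k3 = f(s_n + h/2, u_n + (h/2)·k2); k4 = f(s_n + h, u_n + h·k3); u_{n+1} = u_n + (h/6)·(k1 + 2k2 + 2k3 + k4).
s=0.000000, u=-0.300000:
  k1 = f(0.000000, -0.300000) = -0.300000
  k2 = f(0.265000, -0.379500) = 0.283000
  k3 = f(0.265000, -0.225005) = 0.437495
  k4 = f(0.530000, -0.068128) = 1.256872
  u ← -0.300000 + (0.53/6)·(k1 + 2k2 + 2k3 + k4) = -0.088189
u(0.53) ≈ -0.0882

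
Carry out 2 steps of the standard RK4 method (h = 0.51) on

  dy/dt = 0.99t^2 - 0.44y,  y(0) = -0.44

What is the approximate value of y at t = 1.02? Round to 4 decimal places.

0.0334

RK4: k1 = f(t_n, y_n); k2 = f(t_n + h/2, y_n + (h/2)·k1); k3 = f(t_n + h/2, y_n + (h/2)·k2); k4 = f(t_n + h, y_n + h·k3); y_{n+1} = y_n + (h/6)·(k1 + 2k2 + 2k3 + k4).
t=0.000000, y=-0.440000:
  k1 = f(0.000000, -0.440000) = 0.193600
  k2 = f(0.255000, -0.390632) = 0.236253
  k3 = f(0.255000, -0.379756) = 0.231467
  k4 = f(0.510000, -0.321952) = 0.399158
  y ← -0.440000 + (0.51/6)·(k1 + 2k2 + 2k3 + k4) = -0.310103
t=0.510000, y=-0.310103:
  k1 = f(0.510000, -0.310103) = 0.393944
  k2 = f(0.765000, -0.209647) = 0.671618
  k3 = f(0.765000, -0.138841) = 0.640463
  k4 = f(1.020000, 0.016533) = 1.022722
  y ← -0.310103 + (0.51/6)·(k1 + 2k2 + 2k3 + k4) = 0.033367
y(1.02) ≈ 0.0334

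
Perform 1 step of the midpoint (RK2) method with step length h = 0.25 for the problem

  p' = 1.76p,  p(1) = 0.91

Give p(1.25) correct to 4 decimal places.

1.3985

Midpoint: k1 = f(t_n, p_n); k2 = f(t_n + h/2, p_n + (h/2)·k1); p_{n+1} = p_n + h·k2.
t=1.000000, p=0.910000:
  k1 = f(1.000000, 0.910000) = 1.601600
  k2 = f(1.125000, 1.110200) = 1.953952
  p ← 0.910000 + 0.25·1.953952 = 1.398488
p(1.25) ≈ 1.3985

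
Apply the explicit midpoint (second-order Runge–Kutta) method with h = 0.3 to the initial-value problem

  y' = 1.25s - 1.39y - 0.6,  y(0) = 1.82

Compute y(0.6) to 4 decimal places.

0.7619

Midpoint: k1 = f(s_n, y_n); k2 = f(s_n + h/2, y_n + (h/2)·k1); y_{n+1} = y_n + h·k2.
s=0.000000, y=1.820000:
  k1 = f(0.000000, 1.820000) = -3.129800
  k2 = f(0.150000, 1.350530) = -2.289737
  y ← 1.820000 + 0.3·(-2.289737) = 1.133079
s=0.300000, y=1.133079:
  k1 = f(0.300000, 1.133079) = -1.799980
  k2 = f(0.450000, 0.863082) = -1.237184
  y ← 1.133079 + 0.3·(-1.237184) = 0.761924
y(0.6) ≈ 0.7619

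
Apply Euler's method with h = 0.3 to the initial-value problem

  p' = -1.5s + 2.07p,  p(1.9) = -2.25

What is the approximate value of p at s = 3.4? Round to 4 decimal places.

-41.6961

Euler: p_{n+1} = p_n + h·f(s_n, p_n).
s=1.900000, p=-2.250000: f=-7.507500 → p ← -2.250000 + 0.3·(-7.507500) = -4.502250
s=2.200000, p=-4.502250: f=-12.619658 → p ← -4.502250 + 0.3·(-12.619658) = -8.288147
s=2.500000, p=-8.288147: f=-20.906465 → p ← -8.288147 + 0.3·(-20.906465) = -14.560087
s=2.800000, p=-14.560087: f=-34.339379 → p ← -14.560087 + 0.3·(-34.339379) = -24.861901
s=3.100000, p=-24.861901: f=-56.114134 → p ← -24.861901 + 0.3·(-56.114134) = -41.696141
p(3.4) ≈ -41.6961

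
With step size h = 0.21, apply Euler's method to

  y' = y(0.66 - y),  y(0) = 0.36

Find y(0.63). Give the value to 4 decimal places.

0.4267

Euler: y_{n+1} = y_n + h·f(s_n, y_n).
s=0.000000, y=0.360000: f=0.108000 → y ← 0.360000 + 0.21·0.108000 = 0.382680
s=0.210000, y=0.382680: f=0.106125 → y ← 0.382680 + 0.21·0.106125 = 0.404966
s=0.420000, y=0.404966: f=0.103280 → y ← 0.404966 + 0.21·0.103280 = 0.426655
y(0.63) ≈ 0.4267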